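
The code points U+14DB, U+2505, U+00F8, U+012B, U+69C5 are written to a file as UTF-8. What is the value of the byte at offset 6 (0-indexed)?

U+14DB → 3-byte form E1 93 9B at offsets 0–2.
U+2505 → 3-byte form E2 94 85 at offsets 3–5.
U+00F8 → 2-byte form C3 B8 at offsets 6–7.
Offset 6 falls in char 3's range; it's byte 1 of C3 B8 = 0xC3.

0xC3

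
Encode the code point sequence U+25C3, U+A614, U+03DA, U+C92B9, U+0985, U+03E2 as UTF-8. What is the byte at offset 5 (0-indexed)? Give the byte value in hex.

0x94

U+25C3 → 3-byte form E2 97 83 at offsets 0–2.
U+A614 → 3-byte form EA 98 94 at offsets 3–5.
Offset 5 falls in char 2's range; it's byte 3 of EA 98 94 = 0x94.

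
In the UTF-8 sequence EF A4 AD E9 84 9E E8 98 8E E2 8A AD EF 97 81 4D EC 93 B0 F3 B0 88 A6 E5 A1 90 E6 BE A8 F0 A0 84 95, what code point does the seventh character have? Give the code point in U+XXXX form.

Offset 0: leading byte 0xEF = 11101111 → 3-byte char #1 = EF A4 AD.
Offset 3: leading byte 0xE9 = 11101001 → 3-byte char #2 = E9 84 9E.
Offset 6: leading byte 0xE8 = 11101000 → 3-byte char #3 = E8 98 8E.
Offset 9: leading byte 0xE2 = 11100010 → 3-byte char #4 = E2 8A AD.
Offset 12: leading byte 0xEF = 11101111 → 3-byte char #5 = EF 97 81.
Offset 15: leading byte 0x4D = 01001101 → 1-byte char #6 = 4D.
Offset 16: leading byte 0xEC = 11101100 → 3-byte char #7 = EC 93 B0.
Leading byte 0xEC = 11101100 matches 1110xxxx → 3-byte sequence.
Byte 1: 0xEC = 11101100, payload 1100 (4 bits).
Byte 2: 0x93 = 10010011 (10xxxxxx ✓), payload 010011.
Byte 3: 0xB0 = 10110000 (10xxxxxx ✓), payload 110000.
Concatenate: 1100010011110000 = 0xC4F0 (16 bits → U+C4F0).

U+C4F0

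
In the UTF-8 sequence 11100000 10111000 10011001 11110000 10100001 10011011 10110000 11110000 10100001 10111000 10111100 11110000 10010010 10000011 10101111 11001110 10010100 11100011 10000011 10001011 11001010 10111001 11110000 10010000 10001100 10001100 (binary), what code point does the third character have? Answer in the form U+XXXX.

Offset 0: leading byte 0xE0 = 11100000 → 3-byte char #1 = E0 B8 99.
Offset 3: leading byte 0xF0 = 11110000 → 4-byte char #2 = F0 A1 9B B0.
Offset 7: leading byte 0xF0 = 11110000 → 4-byte char #3 = F0 A1 B8 BC.
Leading byte 0xF0 = 11110000 matches 11110xxx → 4-byte sequence.
Byte 1: 0xF0 = 11110000, payload 000 (3 bits).
Byte 2: 0xA1 = 10100001 (10xxxxxx ✓), payload 100001.
Byte 3: 0xB8 = 10111000 (10xxxxxx ✓), payload 111000.
Byte 4: 0xBC = 10111100 (10xxxxxx ✓), payload 111100.
Concatenate: 000100001111000111100 = 0x21E3C (21 bits → U+21E3C).

U+21E3C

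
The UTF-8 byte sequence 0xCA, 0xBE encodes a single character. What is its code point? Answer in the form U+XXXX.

Leading byte 0xCA = 11001010 matches 110xxxxx → 2-byte sequence.
Byte 1: 0xCA = 11001010, payload 01010 (5 bits).
Byte 2: 0xBE = 10111110 (10xxxxxx ✓), payload 111110.
Concatenate: 01010111110 = 0x2BE (11 bits → U+02BE).

U+02BE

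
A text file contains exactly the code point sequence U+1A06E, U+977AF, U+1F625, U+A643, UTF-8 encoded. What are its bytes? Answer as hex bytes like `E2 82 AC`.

F0 9A 81 AE F2 97 9E AF F0 9F 98 A5 EA 99 83

U+1A06E: 4-byte form → F0 9A 81 AE.
U+977AF: 4-byte form → F2 97 9E AF.
U+1F625: 4-byte form → F0 9F 98 A5.
U+A643: 3-byte form → EA 99 83.
Concatenated (15 bytes): F0 9A 81 AE F2 97 9E AF F0 9F 98 A5 EA 99 83.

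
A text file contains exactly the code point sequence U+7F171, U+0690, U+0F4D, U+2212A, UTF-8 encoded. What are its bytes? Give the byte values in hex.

U+7F171: 4-byte form → F1 BF 85 B1.
U+0690: 2-byte form → DA 90.
U+0F4D: 3-byte form → E0 BD 8D.
U+2212A: 4-byte form → F0 A2 84 AA.
Concatenated (13 bytes): F1 BF 85 B1 DA 90 E0 BD 8D F0 A2 84 AA.

F1 BF 85 B1 DA 90 E0 BD 8D F0 A2 84 AA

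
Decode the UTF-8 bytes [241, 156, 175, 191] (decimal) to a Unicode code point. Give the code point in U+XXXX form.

Leading byte 0xF1 = 11110001 matches 11110xxx → 4-byte sequence.
Byte 1: 0xF1 = 11110001, payload 001 (3 bits).
Byte 2: 0x9C = 10011100 (10xxxxxx ✓), payload 011100.
Byte 3: 0xAF = 10101111 (10xxxxxx ✓), payload 101111.
Byte 4: 0xBF = 10111111 (10xxxxxx ✓), payload 111111.
Concatenate: 001011100101111111111 = 0x5CBFF (21 bits → U+5CBFF).

U+5CBFF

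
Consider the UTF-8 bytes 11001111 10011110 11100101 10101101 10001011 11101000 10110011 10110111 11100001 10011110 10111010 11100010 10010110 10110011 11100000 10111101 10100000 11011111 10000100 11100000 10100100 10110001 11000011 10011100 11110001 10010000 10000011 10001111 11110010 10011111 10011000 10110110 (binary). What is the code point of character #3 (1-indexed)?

Offset 0: leading byte 0xCF = 11001111 → 2-byte char #1 = CF 9E.
Offset 2: leading byte 0xE5 = 11100101 → 3-byte char #2 = E5 AD 8B.
Offset 5: leading byte 0xE8 = 11101000 → 3-byte char #3 = E8 B3 B7.
Leading byte 0xE8 = 11101000 matches 1110xxxx → 3-byte sequence.
Byte 1: 0xE8 = 11101000, payload 1000 (4 bits).
Byte 2: 0xB3 = 10110011 (10xxxxxx ✓), payload 110011.
Byte 3: 0xB7 = 10110111 (10xxxxxx ✓), payload 110111.
Concatenate: 1000110011110111 = 0x8CF7 (16 bits → U+8CF7).

U+8CF7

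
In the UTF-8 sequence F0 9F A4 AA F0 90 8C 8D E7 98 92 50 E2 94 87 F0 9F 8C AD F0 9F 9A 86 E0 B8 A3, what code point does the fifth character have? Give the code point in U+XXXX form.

Offset 0: leading byte 0xF0 = 11110000 → 4-byte char #1 = F0 9F A4 AA.
Offset 4: leading byte 0xF0 = 11110000 → 4-byte char #2 = F0 90 8C 8D.
Offset 8: leading byte 0xE7 = 11100111 → 3-byte char #3 = E7 98 92.
Offset 11: leading byte 0x50 = 01010000 → 1-byte char #4 = 50.
Offset 12: leading byte 0xE2 = 11100010 → 3-byte char #5 = E2 94 87.
Leading byte 0xE2 = 11100010 matches 1110xxxx → 3-byte sequence.
Byte 1: 0xE2 = 11100010, payload 0010 (4 bits).
Byte 2: 0x94 = 10010100 (10xxxxxx ✓), payload 010100.
Byte 3: 0x87 = 10000111 (10xxxxxx ✓), payload 000111.
Concatenate: 0010010100000111 = 0x2507 (16 bits → U+2507).

U+2507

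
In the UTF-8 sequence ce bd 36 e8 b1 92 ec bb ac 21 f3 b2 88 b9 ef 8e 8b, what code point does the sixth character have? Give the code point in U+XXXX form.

U+F2239

Offset 0: leading byte 0xCE = 11001110 → 2-byte char #1 = CE BD.
Offset 2: leading byte 0x36 = 00110110 → 1-byte char #2 = 36.
Offset 3: leading byte 0xE8 = 11101000 → 3-byte char #3 = E8 B1 92.
Offset 6: leading byte 0xEC = 11101100 → 3-byte char #4 = EC BB AC.
Offset 9: leading byte 0x21 = 00100001 → 1-byte char #5 = 21.
Offset 10: leading byte 0xF3 = 11110011 → 4-byte char #6 = F3 B2 88 B9.
Leading byte 0xF3 = 11110011 matches 11110xxx → 4-byte sequence.
Byte 1: 0xF3 = 11110011, payload 011 (3 bits).
Byte 2: 0xB2 = 10110010 (10xxxxxx ✓), payload 110010.
Byte 3: 0x88 = 10001000 (10xxxxxx ✓), payload 001000.
Byte 4: 0xB9 = 10111001 (10xxxxxx ✓), payload 111001.
Concatenate: 011110010001000111001 = 0xF2239 (21 bits → U+F2239).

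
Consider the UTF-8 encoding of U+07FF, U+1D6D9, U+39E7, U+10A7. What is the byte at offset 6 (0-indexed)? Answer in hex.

0xE3

U+07FF → 2-byte form DF BF at offsets 0–1.
U+1D6D9 → 4-byte form F0 9D 9B 99 at offsets 2–5.
U+39E7 → 3-byte form E3 A7 A7 at offsets 6–8.
Offset 6 falls in char 3's range; it's byte 1 of E3 A7 A7 = 0xE3.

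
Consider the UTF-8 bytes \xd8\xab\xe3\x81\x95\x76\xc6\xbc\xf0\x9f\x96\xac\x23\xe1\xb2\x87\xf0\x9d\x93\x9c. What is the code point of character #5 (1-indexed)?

Offset 0: leading byte 0xD8 = 11011000 → 2-byte char #1 = D8 AB.
Offset 2: leading byte 0xE3 = 11100011 → 3-byte char #2 = E3 81 95.
Offset 5: leading byte 0x76 = 01110110 → 1-byte char #3 = 76.
Offset 6: leading byte 0xC6 = 11000110 → 2-byte char #4 = C6 BC.
Offset 8: leading byte 0xF0 = 11110000 → 4-byte char #5 = F0 9F 96 AC.
Leading byte 0xF0 = 11110000 matches 11110xxx → 4-byte sequence.
Byte 1: 0xF0 = 11110000, payload 000 (3 bits).
Byte 2: 0x9F = 10011111 (10xxxxxx ✓), payload 011111.
Byte 3: 0x96 = 10010110 (10xxxxxx ✓), payload 010110.
Byte 4: 0xAC = 10101100 (10xxxxxx ✓), payload 101100.
Concatenate: 000011111010110101100 = 0x1F5AC (21 bits → U+1F5AC).

U+1F5AC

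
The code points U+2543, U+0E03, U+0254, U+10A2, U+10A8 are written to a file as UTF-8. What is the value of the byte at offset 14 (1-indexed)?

1-indexed offset 14 is 0-indexed offset 13.
U+2543 → 3-byte form E2 95 83 at offsets 0–2.
U+0E03 → 3-byte form E0 B8 83 at offsets 3–5.
U+0254 → 2-byte form C9 94 at offsets 6–7.
U+10A2 → 3-byte form E1 82 A2 at offsets 8–10.
U+10A8 → 3-byte form E1 82 A8 at offsets 11–13.
Offset 13 falls in char 5's range; it's byte 3 of E1 82 A8 = 0xA8.

0xA8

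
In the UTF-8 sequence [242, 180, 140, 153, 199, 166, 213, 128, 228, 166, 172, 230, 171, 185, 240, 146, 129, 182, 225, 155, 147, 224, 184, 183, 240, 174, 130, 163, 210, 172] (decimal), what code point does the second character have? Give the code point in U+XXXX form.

U+01E6

Offset 0: leading byte 0xF2 = 11110010 → 4-byte char #1 = F2 B4 8C 99.
Offset 4: leading byte 0xC7 = 11000111 → 2-byte char #2 = C7 A6.
Leading byte 0xC7 = 11000111 matches 110xxxxx → 2-byte sequence.
Byte 1: 0xC7 = 11000111, payload 00111 (5 bits).
Byte 2: 0xA6 = 10100110 (10xxxxxx ✓), payload 100110.
Concatenate: 00111100110 = 0x1E6 (11 bits → U+01E6).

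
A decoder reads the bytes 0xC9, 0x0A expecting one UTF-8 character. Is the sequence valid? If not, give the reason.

Leading byte 0xC9 = 11001001 → 2-byte form.
Byte 2 is 0x0A = 00001010, which is not 10xxxxxx — expected a continuation byte.

invalid (non-continuation byte where continuation expected)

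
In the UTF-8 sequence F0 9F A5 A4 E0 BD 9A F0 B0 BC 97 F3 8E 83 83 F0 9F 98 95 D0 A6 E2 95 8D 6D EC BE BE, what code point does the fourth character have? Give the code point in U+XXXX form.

Offset 0: leading byte 0xF0 = 11110000 → 4-byte char #1 = F0 9F A5 A4.
Offset 4: leading byte 0xE0 = 11100000 → 3-byte char #2 = E0 BD 9A.
Offset 7: leading byte 0xF0 = 11110000 → 4-byte char #3 = F0 B0 BC 97.
Offset 11: leading byte 0xF3 = 11110011 → 4-byte char #4 = F3 8E 83 83.
Leading byte 0xF3 = 11110011 matches 11110xxx → 4-byte sequence.
Byte 1: 0xF3 = 11110011, payload 011 (3 bits).
Byte 2: 0x8E = 10001110 (10xxxxxx ✓), payload 001110.
Byte 3: 0x83 = 10000011 (10xxxxxx ✓), payload 000011.
Byte 4: 0x83 = 10000011 (10xxxxxx ✓), payload 000011.
Concatenate: 011001110000011000011 = 0xCE0C3 (21 bits → U+CE0C3).

U+CE0C3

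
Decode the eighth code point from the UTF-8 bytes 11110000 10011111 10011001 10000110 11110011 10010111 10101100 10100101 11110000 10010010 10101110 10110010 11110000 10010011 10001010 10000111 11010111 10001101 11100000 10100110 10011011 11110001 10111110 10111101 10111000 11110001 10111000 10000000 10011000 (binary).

U+78018

Offset 0: leading byte 0xF0 = 11110000 → 4-byte char #1 = F0 9F 99 86.
Offset 4: leading byte 0xF3 = 11110011 → 4-byte char #2 = F3 97 AC A5.
Offset 8: leading byte 0xF0 = 11110000 → 4-byte char #3 = F0 92 AE B2.
Offset 12: leading byte 0xF0 = 11110000 → 4-byte char #4 = F0 93 8A 87.
Offset 16: leading byte 0xD7 = 11010111 → 2-byte char #5 = D7 8D.
Offset 18: leading byte 0xE0 = 11100000 → 3-byte char #6 = E0 A6 9B.
Offset 21: leading byte 0xF1 = 11110001 → 4-byte char #7 = F1 BE BD B8.
Offset 25: leading byte 0xF1 = 11110001 → 4-byte char #8 = F1 B8 80 98.
Leading byte 0xF1 = 11110001 matches 11110xxx → 4-byte sequence.
Byte 1: 0xF1 = 11110001, payload 001 (3 bits).
Byte 2: 0xB8 = 10111000 (10xxxxxx ✓), payload 111000.
Byte 3: 0x80 = 10000000 (10xxxxxx ✓), payload 000000.
Byte 4: 0x98 = 10011000 (10xxxxxx ✓), payload 011000.
Concatenate: 001111000000000011000 = 0x78018 (21 bits → U+78018).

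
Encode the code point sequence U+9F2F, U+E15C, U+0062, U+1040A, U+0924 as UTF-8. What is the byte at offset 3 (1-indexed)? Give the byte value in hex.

1-indexed offset 3 is 0-indexed offset 2.
U+9F2F → 3-byte form E9 BC AF at offsets 0–2.
Offset 2 falls in char 1's range; it's byte 3 of E9 BC AF = 0xAF.

0xAF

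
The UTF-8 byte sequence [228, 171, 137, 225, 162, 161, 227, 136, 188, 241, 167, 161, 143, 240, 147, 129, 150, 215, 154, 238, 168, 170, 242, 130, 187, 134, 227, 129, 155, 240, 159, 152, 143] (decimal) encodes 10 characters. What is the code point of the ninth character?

Offset 0: leading byte 0xE4 = 11100100 → 3-byte char #1 = E4 AB 89.
Offset 3: leading byte 0xE1 = 11100001 → 3-byte char #2 = E1 A2 A1.
Offset 6: leading byte 0xE3 = 11100011 → 3-byte char #3 = E3 88 BC.
Offset 9: leading byte 0xF1 = 11110001 → 4-byte char #4 = F1 A7 A1 8F.
Offset 13: leading byte 0xF0 = 11110000 → 4-byte char #5 = F0 93 81 96.
Offset 17: leading byte 0xD7 = 11010111 → 2-byte char #6 = D7 9A.
Offset 19: leading byte 0xEE = 11101110 → 3-byte char #7 = EE A8 AA.
Offset 22: leading byte 0xF2 = 11110010 → 4-byte char #8 = F2 82 BB 86.
Offset 26: leading byte 0xE3 = 11100011 → 3-byte char #9 = E3 81 9B.
Leading byte 0xE3 = 11100011 matches 1110xxxx → 3-byte sequence.
Byte 1: 0xE3 = 11100011, payload 0011 (4 bits).
Byte 2: 0x81 = 10000001 (10xxxxxx ✓), payload 000001.
Byte 3: 0x9B = 10011011 (10xxxxxx ✓), payload 011011.
Concatenate: 0011000001011011 = 0x305B (16 bits → U+305B).

U+305B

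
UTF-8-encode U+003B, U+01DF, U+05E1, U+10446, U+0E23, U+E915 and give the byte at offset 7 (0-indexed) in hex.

U+003B → 1-byte form 3B at offsets 0–0.
U+01DF → 2-byte form C7 9F at offsets 1–2.
U+05E1 → 2-byte form D7 A1 at offsets 3–4.
U+10446 → 4-byte form F0 90 91 86 at offsets 5–8.
Offset 7 falls in char 4's range; it's byte 3 of F0 90 91 86 = 0x91.

0x91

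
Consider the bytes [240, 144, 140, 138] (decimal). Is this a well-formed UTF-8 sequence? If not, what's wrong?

Leading byte 0xF0 = 11110000 → 4-byte form.
Continuation bytes 0x90=10010000, 0x8C=10001100, 0x8A=10001010 all match 10xxxxxx.
Decoded value 0x1030A is ≥ 0x10000 (shortest form) and not a surrogate.

valid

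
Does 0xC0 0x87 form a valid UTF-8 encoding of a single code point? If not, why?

Leading byte 0xC0 = 11000000 → 2-byte form.
Continuation bytes all match 10xxxxxx. Payload decodes to 0x7.
But 0x7 < 0x80, the minimum for a 2-byte sequence — this is an overlong encoding.

invalid (overlong encoding)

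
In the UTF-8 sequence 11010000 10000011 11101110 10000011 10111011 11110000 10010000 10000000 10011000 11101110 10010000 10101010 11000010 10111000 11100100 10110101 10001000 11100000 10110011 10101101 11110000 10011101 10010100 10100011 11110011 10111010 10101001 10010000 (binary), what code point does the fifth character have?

Offset 0: leading byte 0xD0 = 11010000 → 2-byte char #1 = D0 83.
Offset 2: leading byte 0xEE = 11101110 → 3-byte char #2 = EE 83 BB.
Offset 5: leading byte 0xF0 = 11110000 → 4-byte char #3 = F0 90 80 98.
Offset 9: leading byte 0xEE = 11101110 → 3-byte char #4 = EE 90 AA.
Offset 12: leading byte 0xC2 = 11000010 → 2-byte char #5 = C2 B8.
Leading byte 0xC2 = 11000010 matches 110xxxxx → 2-byte sequence.
Byte 1: 0xC2 = 11000010, payload 00010 (5 bits).
Byte 2: 0xB8 = 10111000 (10xxxxxx ✓), payload 111000.
Concatenate: 00010111000 = 0xB8 (11 bits → U+00B8).

U+00B8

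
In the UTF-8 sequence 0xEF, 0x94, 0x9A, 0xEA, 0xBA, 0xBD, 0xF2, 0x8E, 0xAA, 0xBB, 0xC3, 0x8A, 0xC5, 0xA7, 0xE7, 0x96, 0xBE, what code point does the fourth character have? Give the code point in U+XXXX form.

Offset 0: leading byte 0xEF = 11101111 → 3-byte char #1 = EF 94 9A.
Offset 3: leading byte 0xEA = 11101010 → 3-byte char #2 = EA BA BD.
Offset 6: leading byte 0xF2 = 11110010 → 4-byte char #3 = F2 8E AA BB.
Offset 10: leading byte 0xC3 = 11000011 → 2-byte char #4 = C3 8A.
Leading byte 0xC3 = 11000011 matches 110xxxxx → 2-byte sequence.
Byte 1: 0xC3 = 11000011, payload 00011 (5 bits).
Byte 2: 0x8A = 10001010 (10xxxxxx ✓), payload 001010.
Concatenate: 00011001010 = 0xCA (11 bits → U+00CA).

U+00CA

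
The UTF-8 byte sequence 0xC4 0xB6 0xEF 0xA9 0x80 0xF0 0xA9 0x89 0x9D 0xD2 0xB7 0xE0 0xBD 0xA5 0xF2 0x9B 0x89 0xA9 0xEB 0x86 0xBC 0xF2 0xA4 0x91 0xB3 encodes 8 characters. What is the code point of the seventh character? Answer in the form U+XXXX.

Offset 0: leading byte 0xC4 = 11000100 → 2-byte char #1 = C4 B6.
Offset 2: leading byte 0xEF = 11101111 → 3-byte char #2 = EF A9 80.
Offset 5: leading byte 0xF0 = 11110000 → 4-byte char #3 = F0 A9 89 9D.
Offset 9: leading byte 0xD2 = 11010010 → 2-byte char #4 = D2 B7.
Offset 11: leading byte 0xE0 = 11100000 → 3-byte char #5 = E0 BD A5.
Offset 14: leading byte 0xF2 = 11110010 → 4-byte char #6 = F2 9B 89 A9.
Offset 18: leading byte 0xEB = 11101011 → 3-byte char #7 = EB 86 BC.
Leading byte 0xEB = 11101011 matches 1110xxxx → 3-byte sequence.
Byte 1: 0xEB = 11101011, payload 1011 (4 bits).
Byte 2: 0x86 = 10000110 (10xxxxxx ✓), payload 000110.
Byte 3: 0xBC = 10111100 (10xxxxxx ✓), payload 111100.
Concatenate: 1011000110111100 = 0xB1BC (16 bits → U+B1BC).

U+B1BC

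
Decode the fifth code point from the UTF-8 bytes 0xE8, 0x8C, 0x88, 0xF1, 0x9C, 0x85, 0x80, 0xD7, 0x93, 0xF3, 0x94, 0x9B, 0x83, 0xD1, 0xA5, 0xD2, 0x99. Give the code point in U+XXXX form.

Offset 0: leading byte 0xE8 = 11101000 → 3-byte char #1 = E8 8C 88.
Offset 3: leading byte 0xF1 = 11110001 → 4-byte char #2 = F1 9C 85 80.
Offset 7: leading byte 0xD7 = 11010111 → 2-byte char #3 = D7 93.
Offset 9: leading byte 0xF3 = 11110011 → 4-byte char #4 = F3 94 9B 83.
Offset 13: leading byte 0xD1 = 11010001 → 2-byte char #5 = D1 A5.
Leading byte 0xD1 = 11010001 matches 110xxxxx → 2-byte sequence.
Byte 1: 0xD1 = 11010001, payload 10001 (5 bits).
Byte 2: 0xA5 = 10100101 (10xxxxxx ✓), payload 100101.
Concatenate: 10001100101 = 0x465 (11 bits → U+0465).

U+0465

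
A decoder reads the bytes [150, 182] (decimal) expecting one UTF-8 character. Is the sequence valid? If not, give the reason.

invalid (continuation byte with no leading byte)

Byte 0x96 = 10010110 has the form 10xxxxxx — a continuation byte — but there is no preceding leading byte.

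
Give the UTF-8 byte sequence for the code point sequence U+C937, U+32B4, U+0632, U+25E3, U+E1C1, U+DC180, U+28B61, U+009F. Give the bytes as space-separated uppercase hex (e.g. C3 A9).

EC A4 B7 E3 8A B4 D8 B2 E2 97 A3 EE 87 81 F3 9C 86 80 F0 A8 AD A1 C2 9F

U+C937: 3-byte form → EC A4 B7.
U+32B4: 3-byte form → E3 8A B4.
U+0632: 2-byte form → D8 B2.
U+25E3: 3-byte form → E2 97 A3.
U+E1C1: 3-byte form → EE 87 81.
U+DC180: 4-byte form → F3 9C 86 80.
U+28B61: 4-byte form → F0 A8 AD A1.
U+009F: 2-byte form → C2 9F.
Concatenated (24 bytes): EC A4 B7 E3 8A B4 D8 B2 E2 97 A3 EE 87 81 F3 9C 86 80 F0 A8 AD A1 C2 9F.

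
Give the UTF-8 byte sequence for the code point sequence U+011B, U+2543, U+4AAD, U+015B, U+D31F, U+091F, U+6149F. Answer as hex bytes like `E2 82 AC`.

U+011B: 2-byte form → C4 9B.
U+2543: 3-byte form → E2 95 83.
U+4AAD: 3-byte form → E4 AA AD.
U+015B: 2-byte form → C5 9B.
U+D31F: 3-byte form → ED 8C 9F.
U+091F: 3-byte form → E0 A4 9F.
U+6149F: 4-byte form → F1 A1 92 9F.
Concatenated (20 bytes): C4 9B E2 95 83 E4 AA AD C5 9B ED 8C 9F E0 A4 9F F1 A1 92 9F.

C4 9B E2 95 83 E4 AA AD C5 9B ED 8C 9F E0 A4 9F F1 A1 92 9F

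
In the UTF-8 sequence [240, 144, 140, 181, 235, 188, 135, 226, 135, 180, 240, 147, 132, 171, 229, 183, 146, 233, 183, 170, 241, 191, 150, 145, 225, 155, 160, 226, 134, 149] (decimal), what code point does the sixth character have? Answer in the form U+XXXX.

U+9DEA

Offset 0: leading byte 0xF0 = 11110000 → 4-byte char #1 = F0 90 8C B5.
Offset 4: leading byte 0xEB = 11101011 → 3-byte char #2 = EB BC 87.
Offset 7: leading byte 0xE2 = 11100010 → 3-byte char #3 = E2 87 B4.
Offset 10: leading byte 0xF0 = 11110000 → 4-byte char #4 = F0 93 84 AB.
Offset 14: leading byte 0xE5 = 11100101 → 3-byte char #5 = E5 B7 92.
Offset 17: leading byte 0xE9 = 11101001 → 3-byte char #6 = E9 B7 AA.
Leading byte 0xE9 = 11101001 matches 1110xxxx → 3-byte sequence.
Byte 1: 0xE9 = 11101001, payload 1001 (4 bits).
Byte 2: 0xB7 = 10110111 (10xxxxxx ✓), payload 110111.
Byte 3: 0xAA = 10101010 (10xxxxxx ✓), payload 101010.
Concatenate: 1001110111101010 = 0x9DEA (16 bits → U+9DEA).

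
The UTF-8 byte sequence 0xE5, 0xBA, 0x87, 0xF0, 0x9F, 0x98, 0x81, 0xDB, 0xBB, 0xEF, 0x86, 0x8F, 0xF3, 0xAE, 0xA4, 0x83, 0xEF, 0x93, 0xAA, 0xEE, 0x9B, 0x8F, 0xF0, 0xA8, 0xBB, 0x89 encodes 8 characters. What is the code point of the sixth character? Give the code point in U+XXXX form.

Offset 0: leading byte 0xE5 = 11100101 → 3-byte char #1 = E5 BA 87.
Offset 3: leading byte 0xF0 = 11110000 → 4-byte char #2 = F0 9F 98 81.
Offset 7: leading byte 0xDB = 11011011 → 2-byte char #3 = DB BB.
Offset 9: leading byte 0xEF = 11101111 → 3-byte char #4 = EF 86 8F.
Offset 12: leading byte 0xF3 = 11110011 → 4-byte char #5 = F3 AE A4 83.
Offset 16: leading byte 0xEF = 11101111 → 3-byte char #6 = EF 93 AA.
Leading byte 0xEF = 11101111 matches 1110xxxx → 3-byte sequence.
Byte 1: 0xEF = 11101111, payload 1111 (4 bits).
Byte 2: 0x93 = 10010011 (10xxxxxx ✓), payload 010011.
Byte 3: 0xAA = 10101010 (10xxxxxx ✓), payload 101010.
Concatenate: 1111010011101010 = 0xF4EA (16 bits → U+F4EA).

U+F4EA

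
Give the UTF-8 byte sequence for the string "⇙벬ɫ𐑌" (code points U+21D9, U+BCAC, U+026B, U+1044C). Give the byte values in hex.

U+21D9: 3-byte form → E2 87 99.
U+BCAC: 3-byte form → EB B2 AC.
U+026B: 2-byte form → C9 AB.
U+1044C: 4-byte form → F0 90 91 8C.
Concatenated (12 bytes): E2 87 99 EB B2 AC C9 AB F0 90 91 8C.

E2 87 99 EB B2 AC C9 AB F0 90 91 8C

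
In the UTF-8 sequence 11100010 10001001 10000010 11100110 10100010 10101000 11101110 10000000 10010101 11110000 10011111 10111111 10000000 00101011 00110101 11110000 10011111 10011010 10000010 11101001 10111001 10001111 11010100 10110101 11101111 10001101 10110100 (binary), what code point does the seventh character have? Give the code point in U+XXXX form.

Offset 0: leading byte 0xE2 = 11100010 → 3-byte char #1 = E2 89 82.
Offset 3: leading byte 0xE6 = 11100110 → 3-byte char #2 = E6 A2 A8.
Offset 6: leading byte 0xEE = 11101110 → 3-byte char #3 = EE 80 95.
Offset 9: leading byte 0xF0 = 11110000 → 4-byte char #4 = F0 9F BF 80.
Offset 13: leading byte 0x2B = 00101011 → 1-byte char #5 = 2B.
Offset 14: leading byte 0x35 = 00110101 → 1-byte char #6 = 35.
Offset 15: leading byte 0xF0 = 11110000 → 4-byte char #7 = F0 9F 9A 82.
Leading byte 0xF0 = 11110000 matches 11110xxx → 4-byte sequence.
Byte 1: 0xF0 = 11110000, payload 000 (3 bits).
Byte 2: 0x9F = 10011111 (10xxxxxx ✓), payload 011111.
Byte 3: 0x9A = 10011010 (10xxxxxx ✓), payload 011010.
Byte 4: 0x82 = 10000010 (10xxxxxx ✓), payload 000010.
Concatenate: 000011111011010000010 = 0x1F682 (21 bits → U+1F682).

U+1F682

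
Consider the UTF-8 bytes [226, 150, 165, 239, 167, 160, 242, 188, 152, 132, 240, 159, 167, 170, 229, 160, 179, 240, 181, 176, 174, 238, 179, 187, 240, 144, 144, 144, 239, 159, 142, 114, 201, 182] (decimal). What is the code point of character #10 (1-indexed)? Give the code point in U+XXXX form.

U+0072

Offset 0: leading byte 0xE2 = 11100010 → 3-byte char #1 = E2 96 A5.
Offset 3: leading byte 0xEF = 11101111 → 3-byte char #2 = EF A7 A0.
Offset 6: leading byte 0xF2 = 11110010 → 4-byte char #3 = F2 BC 98 84.
Offset 10: leading byte 0xF0 = 11110000 → 4-byte char #4 = F0 9F A7 AA.
Offset 14: leading byte 0xE5 = 11100101 → 3-byte char #5 = E5 A0 B3.
Offset 17: leading byte 0xF0 = 11110000 → 4-byte char #6 = F0 B5 B0 AE.
Offset 21: leading byte 0xEE = 11101110 → 3-byte char #7 = EE B3 BB.
Offset 24: leading byte 0xF0 = 11110000 → 4-byte char #8 = F0 90 90 90.
Offset 28: leading byte 0xEF = 11101111 → 3-byte char #9 = EF 9F 8E.
Offset 31: leading byte 0x72 = 01110010 → 1-byte char #10 = 72.
Leading byte 0x72 = 01110010 matches 0xxxxxxx → 1-byte sequence.
Byte 1: 0x72 = 01110010, payload 1110010 (7 bits).
Concatenate: 1110010 = 0x72 (7 bits → U+0072).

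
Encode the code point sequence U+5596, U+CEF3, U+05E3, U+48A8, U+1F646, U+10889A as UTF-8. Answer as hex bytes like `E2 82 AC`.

U+5596: 3-byte form → E5 96 96.
U+CEF3: 3-byte form → EC BB B3.
U+05E3: 2-byte form → D7 A3.
U+48A8: 3-byte form → E4 A2 A8.
U+1F646: 4-byte form → F0 9F 99 86.
U+10889A: 4-byte form → F4 88 A2 9A.
Concatenated (19 bytes): E5 96 96 EC BB B3 D7 A3 E4 A2 A8 F0 9F 99 86 F4 88 A2 9A.

E5 96 96 EC BB B3 D7 A3 E4 A2 A8 F0 9F 99 86 F4 88 A2 9A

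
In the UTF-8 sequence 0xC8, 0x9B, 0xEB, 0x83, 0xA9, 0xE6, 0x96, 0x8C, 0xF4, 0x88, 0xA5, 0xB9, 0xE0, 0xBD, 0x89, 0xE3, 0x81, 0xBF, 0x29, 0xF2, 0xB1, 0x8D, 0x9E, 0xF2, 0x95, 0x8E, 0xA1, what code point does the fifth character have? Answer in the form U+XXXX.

Offset 0: leading byte 0xC8 = 11001000 → 2-byte char #1 = C8 9B.
Offset 2: leading byte 0xEB = 11101011 → 3-byte char #2 = EB 83 A9.
Offset 5: leading byte 0xE6 = 11100110 → 3-byte char #3 = E6 96 8C.
Offset 8: leading byte 0xF4 = 11110100 → 4-byte char #4 = F4 88 A5 B9.
Offset 12: leading byte 0xE0 = 11100000 → 3-byte char #5 = E0 BD 89.
Leading byte 0xE0 = 11100000 matches 1110xxxx → 3-byte sequence.
Byte 1: 0xE0 = 11100000, payload 0000 (4 bits).
Byte 2: 0xBD = 10111101 (10xxxxxx ✓), payload 111101.
Byte 3: 0x89 = 10001001 (10xxxxxx ✓), payload 001001.
Concatenate: 0000111101001001 = 0xF49 (16 bits → U+0F49).

U+0F49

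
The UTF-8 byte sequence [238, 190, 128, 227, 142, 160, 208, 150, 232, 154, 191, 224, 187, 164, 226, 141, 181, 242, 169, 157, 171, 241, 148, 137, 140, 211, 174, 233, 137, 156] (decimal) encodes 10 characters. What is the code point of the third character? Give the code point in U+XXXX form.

Offset 0: leading byte 0xEE = 11101110 → 3-byte char #1 = EE BE 80.
Offset 3: leading byte 0xE3 = 11100011 → 3-byte char #2 = E3 8E A0.
Offset 6: leading byte 0xD0 = 11010000 → 2-byte char #3 = D0 96.
Leading byte 0xD0 = 11010000 matches 110xxxxx → 2-byte sequence.
Byte 1: 0xD0 = 11010000, payload 10000 (5 bits).
Byte 2: 0x96 = 10010110 (10xxxxxx ✓), payload 010110.
Concatenate: 10000010110 = 0x416 (11 bits → U+0416).

U+0416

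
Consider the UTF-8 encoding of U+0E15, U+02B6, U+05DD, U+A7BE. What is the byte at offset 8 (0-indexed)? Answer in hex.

U+0E15 → 3-byte form E0 B8 95 at offsets 0–2.
U+02B6 → 2-byte form CA B6 at offsets 3–4.
U+05DD → 2-byte form D7 9D at offsets 5–6.
U+A7BE → 3-byte form EA 9E BE at offsets 7–9.
Offset 8 falls in char 4's range; it's byte 2 of EA 9E BE = 0x9E.

0x9E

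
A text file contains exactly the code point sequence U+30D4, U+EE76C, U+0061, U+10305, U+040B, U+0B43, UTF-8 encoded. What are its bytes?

E3 83 94 F3 AE 9D AC 61 F0 90 8C 85 D0 8B E0 AD 83

U+30D4: 3-byte form → E3 83 94.
U+EE76C: 4-byte form → F3 AE 9D AC.
U+0061: 1-byte form → 61.
U+10305: 4-byte form → F0 90 8C 85.
U+040B: 2-byte form → D0 8B.
U+0B43: 3-byte form → E0 AD 83.
Concatenated (17 bytes): E3 83 94 F3 AE 9D AC 61 F0 90 8C 85 D0 8B E0 AD 83.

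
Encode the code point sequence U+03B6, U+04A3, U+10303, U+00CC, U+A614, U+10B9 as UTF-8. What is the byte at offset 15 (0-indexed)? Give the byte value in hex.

0xB9

U+03B6 → 2-byte form CE B6 at offsets 0–1.
U+04A3 → 2-byte form D2 A3 at offsets 2–3.
U+10303 → 4-byte form F0 90 8C 83 at offsets 4–7.
U+00CC → 2-byte form C3 8C at offsets 8–9.
U+A614 → 3-byte form EA 98 94 at offsets 10–12.
U+10B9 → 3-byte form E1 82 B9 at offsets 13–15.
Offset 15 falls in char 6's range; it's byte 3 of E1 82 B9 = 0xB9.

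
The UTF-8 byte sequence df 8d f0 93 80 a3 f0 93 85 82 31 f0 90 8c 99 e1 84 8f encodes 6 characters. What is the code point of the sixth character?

U+110F

Offset 0: leading byte 0xDF = 11011111 → 2-byte char #1 = DF 8D.
Offset 2: leading byte 0xF0 = 11110000 → 4-byte char #2 = F0 93 80 A3.
Offset 6: leading byte 0xF0 = 11110000 → 4-byte char #3 = F0 93 85 82.
Offset 10: leading byte 0x31 = 00110001 → 1-byte char #4 = 31.
Offset 11: leading byte 0xF0 = 11110000 → 4-byte char #5 = F0 90 8C 99.
Offset 15: leading byte 0xE1 = 11100001 → 3-byte char #6 = E1 84 8F.
Leading byte 0xE1 = 11100001 matches 1110xxxx → 3-byte sequence.
Byte 1: 0xE1 = 11100001, payload 0001 (4 bits).
Byte 2: 0x84 = 10000100 (10xxxxxx ✓), payload 000100.
Byte 3: 0x8F = 10001111 (10xxxxxx ✓), payload 001111.
Concatenate: 0001000100001111 = 0x110F (16 bits → U+110F).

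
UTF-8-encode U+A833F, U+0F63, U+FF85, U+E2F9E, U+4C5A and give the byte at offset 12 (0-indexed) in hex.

0xBE

U+A833F → 4-byte form F2 A8 8C BF at offsets 0–3.
U+0F63 → 3-byte form E0 BD A3 at offsets 4–6.
U+FF85 → 3-byte form EF BE 85 at offsets 7–9.
U+E2F9E → 4-byte form F3 A2 BE 9E at offsets 10–13.
Offset 12 falls in char 4's range; it's byte 3 of F3 A2 BE 9E = 0xBE.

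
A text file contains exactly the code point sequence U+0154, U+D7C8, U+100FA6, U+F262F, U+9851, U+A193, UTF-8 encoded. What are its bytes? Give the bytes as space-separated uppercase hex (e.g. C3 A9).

U+0154: 2-byte form → C5 94.
U+D7C8: 3-byte form → ED 9F 88.
U+100FA6: 4-byte form → F4 80 BE A6.
U+F262F: 4-byte form → F3 B2 98 AF.
U+9851: 3-byte form → E9 A1 91.
U+A193: 3-byte form → EA 86 93.
Concatenated (19 bytes): C5 94 ED 9F 88 F4 80 BE A6 F3 B2 98 AF E9 A1 91 EA 86 93.

C5 94 ED 9F 88 F4 80 BE A6 F3 B2 98 AF E9 A1 91 EA 86 93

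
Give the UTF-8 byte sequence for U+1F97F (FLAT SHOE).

F0 9F A5 BF

U+1F97F = 0x1F97F = 129407 decimal. In range U+10000–U+10FFFF → 4-byte form: 11110xxx 10xxxxxx 10xxxxxx 10xxxxxx.
Binary (21 bits): 000011111100101111111.
Split 3+6+6+6: 000 | 011111 | 100101 | 111111.
Byte 1: 11110000 = 0xF0.
Byte 2: 10011111 = 0x9F.
Byte 3: 10100101 = 0xA5.
Byte 4: 10111111 = 0xBF.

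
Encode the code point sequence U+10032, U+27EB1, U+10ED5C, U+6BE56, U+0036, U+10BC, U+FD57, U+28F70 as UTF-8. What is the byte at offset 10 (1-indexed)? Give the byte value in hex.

1-indexed offset 10 is 0-indexed offset 9.
U+10032 → 4-byte form F0 90 80 B2 at offsets 0–3.
U+27EB1 → 4-byte form F0 A7 BA B1 at offsets 4–7.
U+10ED5C → 4-byte form F4 8E B5 9C at offsets 8–11.
Offset 9 falls in char 3's range; it's byte 2 of F4 8E B5 9C = 0x8E.

0x8E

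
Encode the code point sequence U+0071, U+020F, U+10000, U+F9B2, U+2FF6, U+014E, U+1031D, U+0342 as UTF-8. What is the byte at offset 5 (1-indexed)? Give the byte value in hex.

1-indexed offset 5 is 0-indexed offset 4.
U+0071 → 1-byte form 71 at offsets 0–0.
U+020F → 2-byte form C8 8F at offsets 1–2.
U+10000 → 4-byte form F0 90 80 80 at offsets 3–6.
Offset 4 falls in char 3's range; it's byte 2 of F0 90 80 80 = 0x90.

0x90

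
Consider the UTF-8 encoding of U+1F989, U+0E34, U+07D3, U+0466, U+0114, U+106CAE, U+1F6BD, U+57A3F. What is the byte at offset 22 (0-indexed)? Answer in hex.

0x97

U+1F989 → 4-byte form F0 9F A6 89 at offsets 0–3.
U+0E34 → 3-byte form E0 B8 B4 at offsets 4–6.
U+07D3 → 2-byte form DF 93 at offsets 7–8.
U+0466 → 2-byte form D1 A6 at offsets 9–10.
U+0114 → 2-byte form C4 94 at offsets 11–12.
U+106CAE → 4-byte form F4 86 B2 AE at offsets 13–16.
U+1F6BD → 4-byte form F0 9F 9A BD at offsets 17–20.
U+57A3F → 4-byte form F1 97 A8 BF at offsets 21–24.
Offset 22 falls in char 8's range; it's byte 2 of F1 97 A8 BF = 0x97.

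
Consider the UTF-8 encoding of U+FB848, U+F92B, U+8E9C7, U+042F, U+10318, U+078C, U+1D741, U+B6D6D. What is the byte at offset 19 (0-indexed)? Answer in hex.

0xF0

U+FB848 → 4-byte form F3 BB A1 88 at offsets 0–3.
U+F92B → 3-byte form EF A4 AB at offsets 4–6.
U+8E9C7 → 4-byte form F2 8E A7 87 at offsets 7–10.
U+042F → 2-byte form D0 AF at offsets 11–12.
U+10318 → 4-byte form F0 90 8C 98 at offsets 13–16.
U+078C → 2-byte form DE 8C at offsets 17–18.
U+1D741 → 4-byte form F0 9D 9D 81 at offsets 19–22.
Offset 19 falls in char 7's range; it's byte 1 of F0 9D 9D 81 = 0xF0.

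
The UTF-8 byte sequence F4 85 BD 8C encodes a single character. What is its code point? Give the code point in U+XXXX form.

U+105F4C

Leading byte 0xF4 = 11110100 matches 11110xxx → 4-byte sequence.
Byte 1: 0xF4 = 11110100, payload 100 (3 bits).
Byte 2: 0x85 = 10000101 (10xxxxxx ✓), payload 000101.
Byte 3: 0xBD = 10111101 (10xxxxxx ✓), payload 111101.
Byte 4: 0x8C = 10001100 (10xxxxxx ✓), payload 001100.
Concatenate: 100000101111101001100 = 0x105F4C (21 bits → U+105F4C).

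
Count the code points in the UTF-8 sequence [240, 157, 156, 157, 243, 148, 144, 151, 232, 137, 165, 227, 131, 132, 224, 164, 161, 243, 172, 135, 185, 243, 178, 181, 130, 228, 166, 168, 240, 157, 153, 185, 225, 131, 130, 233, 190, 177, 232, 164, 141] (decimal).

12

Byte at offset 0: 0xF0 = 11110000 → 4-byte char (#1). Advance 4.
Byte at offset 4: 0xF3 = 11110011 → 4-byte char (#2). Advance 4.
Byte at offset 8: 0xE8 = 11101000 → 3-byte char (#3). Advance 3.
Byte at offset 11: 0xE3 = 11100011 → 3-byte char (#4). Advance 3.
Byte at offset 14: 0xE0 = 11100000 → 3-byte char (#5). Advance 3.
Byte at offset 17: 0xF3 = 11110011 → 4-byte char (#6). Advance 4.
Byte at offset 21: 0xF3 = 11110011 → 4-byte char (#7). Advance 4.
Byte at offset 25: 0xE4 = 11100100 → 3-byte char (#8). Advance 3.
Byte at offset 28: 0xF0 = 11110000 → 4-byte char (#9). Advance 4.
Byte at offset 32: 0xE1 = 11100001 → 3-byte char (#10). Advance 3.
Byte at offset 35: 0xE9 = 11101001 → 3-byte char (#11). Advance 3.
Byte at offset 38: 0xE8 = 11101000 → 3-byte char (#12). Advance 3.
Reached end at offset 41 after 12 code points.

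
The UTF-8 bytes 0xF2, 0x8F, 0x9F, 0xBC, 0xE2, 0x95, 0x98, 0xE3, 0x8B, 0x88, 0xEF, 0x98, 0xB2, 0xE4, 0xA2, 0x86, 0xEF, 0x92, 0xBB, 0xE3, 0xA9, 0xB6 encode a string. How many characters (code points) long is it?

Byte at offset 0: 0xF2 = 11110010 → 4-byte char (#1). Advance 4.
Byte at offset 4: 0xE2 = 11100010 → 3-byte char (#2). Advance 3.
Byte at offset 7: 0xE3 = 11100011 → 3-byte char (#3). Advance 3.
Byte at offset 10: 0xEF = 11101111 → 3-byte char (#4). Advance 3.
Byte at offset 13: 0xE4 = 11100100 → 3-byte char (#5). Advance 3.
Byte at offset 16: 0xEF = 11101111 → 3-byte char (#6). Advance 3.
Byte at offset 19: 0xE3 = 11100011 → 3-byte char (#7). Advance 3.
Reached end at offset 22 after 7 code points.

7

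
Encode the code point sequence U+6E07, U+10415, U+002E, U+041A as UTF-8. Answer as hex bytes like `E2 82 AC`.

E6 B8 87 F0 90 90 95 2E D0 9A

U+6E07: 3-byte form → E6 B8 87.
U+10415: 4-byte form → F0 90 90 95.
U+002E: 1-byte form → 2E.
U+041A: 2-byte form → D0 9A.
Concatenated (10 bytes): E6 B8 87 F0 90 90 95 2E D0 9A.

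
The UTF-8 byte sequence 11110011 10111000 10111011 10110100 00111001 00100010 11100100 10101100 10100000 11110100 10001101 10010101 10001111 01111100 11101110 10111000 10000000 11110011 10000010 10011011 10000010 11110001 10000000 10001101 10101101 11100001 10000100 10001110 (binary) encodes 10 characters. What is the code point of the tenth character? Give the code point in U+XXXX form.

U+110E

Offset 0: leading byte 0xF3 = 11110011 → 4-byte char #1 = F3 B8 BB B4.
Offset 4: leading byte 0x39 = 00111001 → 1-byte char #2 = 39.
Offset 5: leading byte 0x22 = 00100010 → 1-byte char #3 = 22.
Offset 6: leading byte 0xE4 = 11100100 → 3-byte char #4 = E4 AC A0.
Offset 9: leading byte 0xF4 = 11110100 → 4-byte char #5 = F4 8D 95 8F.
Offset 13: leading byte 0x7C = 01111100 → 1-byte char #6 = 7C.
Offset 14: leading byte 0xEE = 11101110 → 3-byte char #7 = EE B8 80.
Offset 17: leading byte 0xF3 = 11110011 → 4-byte char #8 = F3 82 9B 82.
Offset 21: leading byte 0xF1 = 11110001 → 4-byte char #9 = F1 80 8D AD.
Offset 25: leading byte 0xE1 = 11100001 → 3-byte char #10 = E1 84 8E.
Leading byte 0xE1 = 11100001 matches 1110xxxx → 3-byte sequence.
Byte 1: 0xE1 = 11100001, payload 0001 (4 bits).
Byte 2: 0x84 = 10000100 (10xxxxxx ✓), payload 000100.
Byte 3: 0x8E = 10001110 (10xxxxxx ✓), payload 001110.
Concatenate: 0001000100001110 = 0x110E (16 bits → U+110E).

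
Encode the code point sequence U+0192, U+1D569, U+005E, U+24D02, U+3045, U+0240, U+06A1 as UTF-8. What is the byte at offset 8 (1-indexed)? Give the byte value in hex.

0xF0

1-indexed offset 8 is 0-indexed offset 7.
U+0192 → 2-byte form C6 92 at offsets 0–1.
U+1D569 → 4-byte form F0 9D 95 A9 at offsets 2–5.
U+005E → 1-byte form 5E at offsets 6–6.
U+24D02 → 4-byte form F0 A4 B4 82 at offsets 7–10.
Offset 7 falls in char 4's range; it's byte 1 of F0 A4 B4 82 = 0xF0.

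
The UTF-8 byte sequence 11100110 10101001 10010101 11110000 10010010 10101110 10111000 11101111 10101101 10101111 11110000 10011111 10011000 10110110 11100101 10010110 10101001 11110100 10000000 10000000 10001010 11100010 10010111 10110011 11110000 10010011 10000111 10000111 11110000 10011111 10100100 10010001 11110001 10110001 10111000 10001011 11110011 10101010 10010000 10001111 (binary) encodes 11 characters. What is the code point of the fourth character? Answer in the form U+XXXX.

U+1F636

Offset 0: leading byte 0xE6 = 11100110 → 3-byte char #1 = E6 A9 95.
Offset 3: leading byte 0xF0 = 11110000 → 4-byte char #2 = F0 92 AE B8.
Offset 7: leading byte 0xEF = 11101111 → 3-byte char #3 = EF AD AF.
Offset 10: leading byte 0xF0 = 11110000 → 4-byte char #4 = F0 9F 98 B6.
Leading byte 0xF0 = 11110000 matches 11110xxx → 4-byte sequence.
Byte 1: 0xF0 = 11110000, payload 000 (3 bits).
Byte 2: 0x9F = 10011111 (10xxxxxx ✓), payload 011111.
Byte 3: 0x98 = 10011000 (10xxxxxx ✓), payload 011000.
Byte 4: 0xB6 = 10110110 (10xxxxxx ✓), payload 110110.
Concatenate: 000011111011000110110 = 0x1F636 (21 bits → U+1F636).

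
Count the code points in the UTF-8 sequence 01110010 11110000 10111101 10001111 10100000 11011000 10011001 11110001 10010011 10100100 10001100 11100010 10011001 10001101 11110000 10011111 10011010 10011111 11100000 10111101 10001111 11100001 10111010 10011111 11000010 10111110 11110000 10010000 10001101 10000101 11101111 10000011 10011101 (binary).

11

Byte at offset 0: 0x72 = 01110010 → 1-byte char (#1). Advance 1.
Byte at offset 1: 0xF0 = 11110000 → 4-byte char (#2). Advance 4.
Byte at offset 5: 0xD8 = 11011000 → 2-byte char (#3). Advance 2.
Byte at offset 7: 0xF1 = 11110001 → 4-byte char (#4). Advance 4.
Byte at offset 11: 0xE2 = 11100010 → 3-byte char (#5). Advance 3.
Byte at offset 14: 0xF0 = 11110000 → 4-byte char (#6). Advance 4.
Byte at offset 18: 0xE0 = 11100000 → 3-byte char (#7). Advance 3.
Byte at offset 21: 0xE1 = 11100001 → 3-byte char (#8). Advance 3.
Byte at offset 24: 0xC2 = 11000010 → 2-byte char (#9). Advance 2.
Byte at offset 26: 0xF0 = 11110000 → 4-byte char (#10). Advance 4.
Byte at offset 30: 0xEF = 11101111 → 3-byte char (#11). Advance 3.
Reached end at offset 33 after 11 code points.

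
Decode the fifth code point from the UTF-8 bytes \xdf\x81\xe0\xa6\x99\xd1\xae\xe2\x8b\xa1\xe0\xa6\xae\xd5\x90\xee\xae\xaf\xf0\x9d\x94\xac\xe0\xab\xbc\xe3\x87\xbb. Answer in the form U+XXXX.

U+09AE

Offset 0: leading byte 0xDF = 11011111 → 2-byte char #1 = DF 81.
Offset 2: leading byte 0xE0 = 11100000 → 3-byte char #2 = E0 A6 99.
Offset 5: leading byte 0xD1 = 11010001 → 2-byte char #3 = D1 AE.
Offset 7: leading byte 0xE2 = 11100010 → 3-byte char #4 = E2 8B A1.
Offset 10: leading byte 0xE0 = 11100000 → 3-byte char #5 = E0 A6 AE.
Leading byte 0xE0 = 11100000 matches 1110xxxx → 3-byte sequence.
Byte 1: 0xE0 = 11100000, payload 0000 (4 bits).
Byte 2: 0xA6 = 10100110 (10xxxxxx ✓), payload 100110.
Byte 3: 0xAE = 10101110 (10xxxxxx ✓), payload 101110.
Concatenate: 0000100110101110 = 0x9AE (16 bits → U+09AE).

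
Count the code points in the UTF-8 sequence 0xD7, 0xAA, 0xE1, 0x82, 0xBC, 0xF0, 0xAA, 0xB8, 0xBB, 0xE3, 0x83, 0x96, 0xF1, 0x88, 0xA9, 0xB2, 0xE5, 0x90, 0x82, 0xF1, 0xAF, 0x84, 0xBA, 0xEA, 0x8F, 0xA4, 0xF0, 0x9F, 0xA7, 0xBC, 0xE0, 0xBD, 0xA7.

10

Byte at offset 0: 0xD7 = 11010111 → 2-byte char (#1). Advance 2.
Byte at offset 2: 0xE1 = 11100001 → 3-byte char (#2). Advance 3.
Byte at offset 5: 0xF0 = 11110000 → 4-byte char (#3). Advance 4.
Byte at offset 9: 0xE3 = 11100011 → 3-byte char (#4). Advance 3.
Byte at offset 12: 0xF1 = 11110001 → 4-byte char (#5). Advance 4.
Byte at offset 16: 0xE5 = 11100101 → 3-byte char (#6). Advance 3.
Byte at offset 19: 0xF1 = 11110001 → 4-byte char (#7). Advance 4.
Byte at offset 23: 0xEA = 11101010 → 3-byte char (#8). Advance 3.
Byte at offset 26: 0xF0 = 11110000 → 4-byte char (#9). Advance 4.
Byte at offset 30: 0xE0 = 11100000 → 3-byte char (#10). Advance 3.
Reached end at offset 33 after 10 code points.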